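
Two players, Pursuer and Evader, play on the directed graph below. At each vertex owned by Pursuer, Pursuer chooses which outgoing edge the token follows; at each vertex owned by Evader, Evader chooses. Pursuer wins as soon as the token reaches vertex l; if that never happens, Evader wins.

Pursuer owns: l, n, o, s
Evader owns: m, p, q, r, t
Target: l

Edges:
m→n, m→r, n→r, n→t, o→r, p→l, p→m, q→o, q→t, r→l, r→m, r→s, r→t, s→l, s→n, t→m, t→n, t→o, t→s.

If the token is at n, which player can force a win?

A0 = {l}
A1: add {s} — s (Pursuer) has s→l.
A2 = A1; e.g. m (Evader) can still go to n. Fixed point.
n never enters the attractor, so Evader can avoid the target forever.

Evader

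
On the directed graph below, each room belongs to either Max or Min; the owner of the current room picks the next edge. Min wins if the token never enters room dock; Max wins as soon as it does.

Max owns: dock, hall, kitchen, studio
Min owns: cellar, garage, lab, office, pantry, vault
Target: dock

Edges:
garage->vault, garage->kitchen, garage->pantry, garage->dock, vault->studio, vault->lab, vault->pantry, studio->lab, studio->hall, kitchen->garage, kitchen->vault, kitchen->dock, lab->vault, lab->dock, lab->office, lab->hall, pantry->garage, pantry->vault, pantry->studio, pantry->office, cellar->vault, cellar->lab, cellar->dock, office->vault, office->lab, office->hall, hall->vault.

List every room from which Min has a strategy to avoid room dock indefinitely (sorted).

A0 = {dock}
A1: add {kitchen} — kitchen (Max) has kitchen→dock.
A2 = A1; e.g. garage (Min) can still go to vault. Fixed point.
Max's attractor = {dock, kitchen}; Min avoids the target exactly from the complement.

cellar, garage, hall, lab, office, pantry, studio, vault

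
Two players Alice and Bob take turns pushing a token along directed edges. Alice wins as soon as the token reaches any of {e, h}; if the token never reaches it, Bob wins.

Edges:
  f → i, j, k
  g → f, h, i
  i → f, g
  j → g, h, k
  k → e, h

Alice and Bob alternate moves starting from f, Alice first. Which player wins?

Track states (vertex, player-to-move).
A0 = {(e,Alice), (e,Bob), (h,Alice), (h,Bob)}
A1: add {(g,Alice), (j,Alice), (k,Alice), (k,Bob)}.
A2: add {(f,Alice), (j,Bob)}.
(f,Alice) ∈ A2 ⇒ Alice forces the target.

Alice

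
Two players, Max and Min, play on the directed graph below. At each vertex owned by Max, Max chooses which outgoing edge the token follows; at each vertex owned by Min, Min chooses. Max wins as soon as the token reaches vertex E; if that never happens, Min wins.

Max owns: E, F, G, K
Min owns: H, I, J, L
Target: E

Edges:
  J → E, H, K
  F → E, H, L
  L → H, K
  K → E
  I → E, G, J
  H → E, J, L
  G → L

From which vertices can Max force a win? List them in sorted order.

E, F, K

A0 = {E}
A1: add {F, K} — F (Max) has F→E; K (Max) has K→E.
A2 = A1; e.g. G (Max) has no edge into A1. Fixed point.
Max's winning region = {E, F, K}.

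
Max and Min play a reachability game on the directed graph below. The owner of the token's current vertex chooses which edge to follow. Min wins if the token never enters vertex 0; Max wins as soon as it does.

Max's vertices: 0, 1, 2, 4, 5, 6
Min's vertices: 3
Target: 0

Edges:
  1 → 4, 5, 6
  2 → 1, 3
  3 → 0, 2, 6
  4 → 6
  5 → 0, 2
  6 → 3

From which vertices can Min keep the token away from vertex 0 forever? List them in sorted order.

3, 4, 6

A0 = {0}
A1: add {5} — 5 (Max) has 5→0.
A2: add {1} — 1 (Max) has 1→5.
A3: add {2} — 2 (Max) has 2→1.
A4 = A3; e.g. 3 (Min) can still go to 6. Fixed point.
Max's attractor = {0, 1, 2, 5}; Min avoids the target exactly from the complement.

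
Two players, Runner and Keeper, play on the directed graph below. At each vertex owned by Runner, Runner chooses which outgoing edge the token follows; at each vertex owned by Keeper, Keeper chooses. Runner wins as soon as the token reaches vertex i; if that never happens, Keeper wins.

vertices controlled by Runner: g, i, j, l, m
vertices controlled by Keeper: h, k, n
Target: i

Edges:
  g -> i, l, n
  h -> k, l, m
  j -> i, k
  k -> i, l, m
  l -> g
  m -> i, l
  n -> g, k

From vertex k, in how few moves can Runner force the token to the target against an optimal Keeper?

A0 = {i}
A1: add {g, j, m} — g (Runner) has g→i; j (Runner) has j→i; m (Runner) has m→i.
A2: add {l} — l (Runner) has l→g.
A3: add {k} — k (Keeper): all of {i, l, m} already in.
k enters the attractor at level 3, so Runner can force the target in 3 moves from there.

3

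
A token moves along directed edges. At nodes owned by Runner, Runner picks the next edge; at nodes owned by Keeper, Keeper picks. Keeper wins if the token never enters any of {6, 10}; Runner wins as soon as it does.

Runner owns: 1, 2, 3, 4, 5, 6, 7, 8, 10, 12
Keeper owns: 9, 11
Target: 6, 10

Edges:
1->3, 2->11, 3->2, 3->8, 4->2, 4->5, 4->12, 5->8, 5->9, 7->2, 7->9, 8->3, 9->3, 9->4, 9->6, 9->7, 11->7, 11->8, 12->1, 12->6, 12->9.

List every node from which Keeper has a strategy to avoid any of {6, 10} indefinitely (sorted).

1, 2, 3, 5, 7, 8, 9, 11

A0 = {6, 10}
A1: add {12} — 12 (Runner) has 12→6.
A2: add {4} — 4 (Runner) has 4→12.
A3 = A2; e.g. 1 (Runner) has no edge into A2. Fixed point.
Runner's attractor = {4, 6, 10, 12}; Keeper avoids the target exactly from the complement.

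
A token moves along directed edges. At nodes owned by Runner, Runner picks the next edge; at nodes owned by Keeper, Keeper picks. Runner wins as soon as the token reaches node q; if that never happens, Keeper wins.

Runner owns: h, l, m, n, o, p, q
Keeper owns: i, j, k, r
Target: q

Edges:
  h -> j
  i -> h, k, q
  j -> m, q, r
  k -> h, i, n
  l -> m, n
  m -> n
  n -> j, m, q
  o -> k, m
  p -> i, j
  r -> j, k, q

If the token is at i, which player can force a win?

A0 = {q}
A1: add {n} — n (Runner) has n→q.
A2: add {l, m} — l (Runner) has l→n; m (Runner) has m→n.
A3: add {o} — o (Runner) has o→m.
A4 = A3; e.g. h (Runner) has no edge into A3. Fixed point.
i never enters the attractor, so Keeper can avoid the target forever.

Keeper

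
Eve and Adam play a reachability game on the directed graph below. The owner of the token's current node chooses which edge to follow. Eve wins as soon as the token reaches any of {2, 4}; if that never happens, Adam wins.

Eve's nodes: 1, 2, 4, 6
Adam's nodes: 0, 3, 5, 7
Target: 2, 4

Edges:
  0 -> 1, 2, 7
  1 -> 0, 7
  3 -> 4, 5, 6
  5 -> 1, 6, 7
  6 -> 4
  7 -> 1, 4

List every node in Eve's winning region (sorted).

A0 = {2, 4}
A1: add {6} — 6 (Eve) has 6→4.
A2 = A1; e.g. 0 (Adam) can still go to 1. Fixed point.
Eve's winning region = {2, 4, 6}.

2, 4, 6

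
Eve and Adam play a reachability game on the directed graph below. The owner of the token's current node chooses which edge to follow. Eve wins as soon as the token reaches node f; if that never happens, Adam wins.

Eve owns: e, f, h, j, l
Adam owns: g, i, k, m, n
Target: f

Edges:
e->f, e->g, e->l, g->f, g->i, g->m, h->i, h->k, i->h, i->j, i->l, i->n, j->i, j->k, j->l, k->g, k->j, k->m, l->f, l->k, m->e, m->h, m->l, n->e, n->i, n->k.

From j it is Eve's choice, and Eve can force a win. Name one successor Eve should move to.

A0 = {f}
A1: add {e, l} — e (Eve) has e→f; l (Eve) has l→f.
A2: add {j} — j (Eve) has j→l.
A3 = A2; e.g. g (Adam) can still go to i. Fixed point.
From j, successor l is in the attractor (rank 1); the other successors i, k are not.

l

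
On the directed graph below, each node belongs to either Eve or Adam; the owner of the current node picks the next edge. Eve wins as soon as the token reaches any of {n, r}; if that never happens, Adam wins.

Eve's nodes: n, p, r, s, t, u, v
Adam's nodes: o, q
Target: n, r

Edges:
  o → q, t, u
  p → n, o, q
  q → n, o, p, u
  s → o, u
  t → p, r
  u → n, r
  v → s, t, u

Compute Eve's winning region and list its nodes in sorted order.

n, p, r, s, t, u, v

A0 = {n, r}
A1: add {p, t, u} — p (Eve) has p→n; t (Eve) has t→r; u (Eve) has u→n.
A2: add {s, v} — s (Eve) has s→u; v (Eve) has v→t.
A3 = A2; e.g. o (Adam) can still go to q. Fixed point.
Eve's winning region = {n, p, r, s, t, u, v}.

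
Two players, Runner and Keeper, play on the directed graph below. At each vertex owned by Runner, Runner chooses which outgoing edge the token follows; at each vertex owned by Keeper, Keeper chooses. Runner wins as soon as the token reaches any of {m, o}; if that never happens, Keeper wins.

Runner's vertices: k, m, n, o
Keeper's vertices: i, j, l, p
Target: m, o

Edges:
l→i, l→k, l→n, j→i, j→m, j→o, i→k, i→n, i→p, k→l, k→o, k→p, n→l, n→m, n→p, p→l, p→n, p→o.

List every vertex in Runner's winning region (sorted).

k, m, n, o

A0 = {m, o}
A1: add {k, n} — k (Runner) has k→o; n (Runner) has n→m.
A2 = A1; e.g. i (Keeper) can still go to p. Fixed point.
Runner's winning region = {k, m, n, o}.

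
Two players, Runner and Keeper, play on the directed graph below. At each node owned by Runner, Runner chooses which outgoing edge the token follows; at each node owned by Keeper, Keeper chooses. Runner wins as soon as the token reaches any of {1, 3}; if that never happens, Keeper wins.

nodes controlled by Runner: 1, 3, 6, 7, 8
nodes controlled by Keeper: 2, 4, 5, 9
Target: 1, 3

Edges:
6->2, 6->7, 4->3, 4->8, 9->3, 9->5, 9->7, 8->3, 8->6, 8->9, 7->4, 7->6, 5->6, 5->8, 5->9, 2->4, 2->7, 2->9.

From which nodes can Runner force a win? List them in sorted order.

A0 = {1, 3}
A1: add {8} — 8 (Runner) has 8→3.
A2: add {4} — 4 (Keeper): all of {3, 8} already in.
A3: add {7} — 7 (Runner) has 7→4.
A4: add {6} — 6 (Runner) has 6→7.
A5 = A4; e.g. 2 (Keeper) can still go to 9. Fixed point.
Runner's winning region = {1, 3, 4, 6, 7, 8}.

1, 3, 4, 6, 7, 8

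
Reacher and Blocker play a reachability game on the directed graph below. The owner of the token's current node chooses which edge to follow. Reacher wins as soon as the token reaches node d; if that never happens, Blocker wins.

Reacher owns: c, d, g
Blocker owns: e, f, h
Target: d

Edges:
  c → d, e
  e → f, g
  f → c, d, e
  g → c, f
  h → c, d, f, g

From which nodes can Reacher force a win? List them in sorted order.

c, d, g

A0 = {d}
A1: add {c} — c (Reacher) has c→d.
A2: add {g} — g (Reacher) has g→c.
A3 = A2; e.g. e (Blocker) can still go to f. Fixed point.
Reacher's winning region = {c, d, g}.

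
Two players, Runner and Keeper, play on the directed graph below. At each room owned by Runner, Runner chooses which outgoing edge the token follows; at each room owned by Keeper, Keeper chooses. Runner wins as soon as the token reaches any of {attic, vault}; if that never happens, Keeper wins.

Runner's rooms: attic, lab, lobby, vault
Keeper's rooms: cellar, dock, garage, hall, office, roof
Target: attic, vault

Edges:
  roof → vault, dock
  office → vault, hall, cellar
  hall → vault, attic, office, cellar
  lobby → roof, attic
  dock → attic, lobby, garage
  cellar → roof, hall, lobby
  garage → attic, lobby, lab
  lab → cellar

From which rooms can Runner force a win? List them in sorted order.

A0 = {attic, vault}
A1: add {lobby} — lobby (Runner) has lobby→attic.
A2 = A1; e.g. roof (Keeper) can still go to dock. Fixed point.
Runner's winning region = {attic, lobby, vault}.

attic, lobby, vault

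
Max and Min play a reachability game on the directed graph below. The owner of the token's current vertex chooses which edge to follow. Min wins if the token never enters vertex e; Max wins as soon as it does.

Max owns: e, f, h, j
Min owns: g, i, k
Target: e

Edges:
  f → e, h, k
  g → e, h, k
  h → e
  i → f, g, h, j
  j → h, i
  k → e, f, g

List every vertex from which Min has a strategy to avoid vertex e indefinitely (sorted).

A0 = {e}
A1: add {f, h} — f (Max) has f→e; h (Max) has h→e.
A2: add {j} — j (Max) has j→h.
A3 = A2; e.g. g (Min) can still go to k. Fixed point.
Max's attractor = {e, f, h, j}; Min avoids the target exactly from the complement.

g, i, k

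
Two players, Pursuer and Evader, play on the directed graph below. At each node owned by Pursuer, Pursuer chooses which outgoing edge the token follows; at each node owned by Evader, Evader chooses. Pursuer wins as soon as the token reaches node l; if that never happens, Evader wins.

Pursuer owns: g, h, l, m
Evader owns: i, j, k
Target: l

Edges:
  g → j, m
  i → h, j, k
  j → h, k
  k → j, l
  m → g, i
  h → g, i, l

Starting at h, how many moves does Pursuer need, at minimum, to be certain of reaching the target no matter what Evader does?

1

A0 = {l}
A1: add {h} — h (Pursuer) has h→l.
A2 = A1; e.g. g (Pursuer) has no edge into A1. Fixed point.
h enters the attractor at level 1, so Pursuer can force the target in 1 move from there.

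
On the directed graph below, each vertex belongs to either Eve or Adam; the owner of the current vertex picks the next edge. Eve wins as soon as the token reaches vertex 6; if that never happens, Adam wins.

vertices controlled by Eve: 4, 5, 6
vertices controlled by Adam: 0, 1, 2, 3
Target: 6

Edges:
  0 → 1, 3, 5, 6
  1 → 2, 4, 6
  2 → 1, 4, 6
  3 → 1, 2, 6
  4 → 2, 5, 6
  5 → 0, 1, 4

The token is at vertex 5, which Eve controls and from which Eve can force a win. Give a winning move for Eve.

A0 = {6}
A1: add {4} — 4 (Eve) has 4→6.
A2: add {5} — 5 (Eve) has 5→4.
A3 = A2; e.g. 0 (Adam) can still go to 1. Fixed point.
From 5, successor 4 is in the attractor (rank 1); the other successors 0, 1 are not.

4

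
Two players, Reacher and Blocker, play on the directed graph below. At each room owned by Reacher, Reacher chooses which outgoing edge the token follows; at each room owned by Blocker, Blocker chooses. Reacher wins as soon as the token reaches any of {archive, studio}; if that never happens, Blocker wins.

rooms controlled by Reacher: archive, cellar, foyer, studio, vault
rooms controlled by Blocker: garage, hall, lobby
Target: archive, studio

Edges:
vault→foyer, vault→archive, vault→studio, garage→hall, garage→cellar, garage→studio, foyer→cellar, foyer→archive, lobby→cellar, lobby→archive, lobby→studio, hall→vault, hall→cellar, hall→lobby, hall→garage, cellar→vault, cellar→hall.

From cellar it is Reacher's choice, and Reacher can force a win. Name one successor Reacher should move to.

A0 = {archive, studio}
A1: add {foyer, vault} — vault (Reacher) has vault→archive; foyer (Reacher) has foyer→archive.
A2: add {cellar} — cellar (Reacher) has cellar→vault.
A3: add {lobby} — lobby (Blocker): all of {cellar, archive, studio} already in.
A4 = A3; e.g. hall (Blocker) can still go to garage. Fixed point.
From cellar, successor vault is in the attractor (rank 1); the other successor hall is not.

vault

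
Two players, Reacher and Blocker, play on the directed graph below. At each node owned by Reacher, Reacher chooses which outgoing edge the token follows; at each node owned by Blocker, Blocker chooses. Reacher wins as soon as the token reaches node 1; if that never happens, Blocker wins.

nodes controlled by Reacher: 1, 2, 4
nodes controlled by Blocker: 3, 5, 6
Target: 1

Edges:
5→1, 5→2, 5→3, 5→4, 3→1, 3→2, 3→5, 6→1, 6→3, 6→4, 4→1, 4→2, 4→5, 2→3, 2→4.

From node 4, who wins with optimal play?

A0 = {1}
A1: add {4} — 4 (Reacher) has 4→1.
4 ∈ A1, so Reacher can force the target.

Reacher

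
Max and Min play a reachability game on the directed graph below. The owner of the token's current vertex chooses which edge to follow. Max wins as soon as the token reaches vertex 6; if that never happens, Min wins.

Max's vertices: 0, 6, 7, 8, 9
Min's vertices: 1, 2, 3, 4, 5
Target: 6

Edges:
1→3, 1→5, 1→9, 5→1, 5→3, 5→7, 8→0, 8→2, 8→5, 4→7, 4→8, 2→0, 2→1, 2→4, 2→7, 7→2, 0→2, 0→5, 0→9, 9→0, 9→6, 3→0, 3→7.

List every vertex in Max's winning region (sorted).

A0 = {6}
A1: add {9} — 9 (Max) has 9→6.
A2: add {0} — 0 (Max) has 0→9.
A3: add {8} — 8 (Max) has 8→0.
A4 = A3; e.g. 1 (Min) can still go to 3. Fixed point.
Max's winning region = {0, 6, 8, 9}.

0, 6, 8, 9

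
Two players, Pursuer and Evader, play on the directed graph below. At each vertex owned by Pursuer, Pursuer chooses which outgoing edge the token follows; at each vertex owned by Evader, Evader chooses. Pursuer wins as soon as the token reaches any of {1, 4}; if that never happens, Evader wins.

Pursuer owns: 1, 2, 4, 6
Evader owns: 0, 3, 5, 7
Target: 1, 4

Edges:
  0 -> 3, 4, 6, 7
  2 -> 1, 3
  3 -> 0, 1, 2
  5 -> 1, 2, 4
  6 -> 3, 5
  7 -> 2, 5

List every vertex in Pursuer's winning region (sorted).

A0 = {1, 4}
A1: add {2} — 2 (Pursuer) has 2→1.
A2: add {5} — 5 (Evader): all of {1, 2, 4} already in.
A3: add {6, 7} — 6 (Pursuer) has 6→5; 7 (Evader): all of {2, 5} already in.
A4 = A3; e.g. 0 (Evader) can still go to 3. Fixed point.
Pursuer's winning region = {1, 2, 4, 5, 6, 7}.

1, 2, 4, 5, 6, 7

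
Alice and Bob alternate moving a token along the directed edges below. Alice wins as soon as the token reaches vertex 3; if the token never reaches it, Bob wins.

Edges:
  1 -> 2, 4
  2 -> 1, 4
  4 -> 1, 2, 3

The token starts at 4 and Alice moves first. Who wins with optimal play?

Alice

Track states (vertex, player-to-move).
A0 = {(3,Alice), (3,Bob)}
A1: add {(4,Alice)}.
(4,Alice) ∈ A1 ⇒ Alice forces the target.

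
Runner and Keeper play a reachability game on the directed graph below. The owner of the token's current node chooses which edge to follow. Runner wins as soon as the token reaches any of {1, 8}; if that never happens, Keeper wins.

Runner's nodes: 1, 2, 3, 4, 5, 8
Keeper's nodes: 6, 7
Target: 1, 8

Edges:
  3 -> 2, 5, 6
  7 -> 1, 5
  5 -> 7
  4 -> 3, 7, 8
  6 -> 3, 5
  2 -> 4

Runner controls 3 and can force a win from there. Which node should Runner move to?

A0 = {1, 8}
A1: add {4} — 4 (Runner) has 4→8.
A2: add {2} — 2 (Runner) has 2→4.
A3: add {3} — 3 (Runner) has 3→2.
A4 = A3; e.g. 5 (Runner) has no edge into A3. Fixed point.
From 3, successor 2 is in the attractor (rank 2); the other successors 5, 6 are not.

2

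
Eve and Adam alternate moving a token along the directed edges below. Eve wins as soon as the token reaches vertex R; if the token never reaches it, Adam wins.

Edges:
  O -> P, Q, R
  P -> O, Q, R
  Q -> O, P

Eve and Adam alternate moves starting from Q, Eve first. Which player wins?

Track states (vertex, player-to-move).
A0 = {(R,Eve), (R,Adam)}
A1: add {(O,Eve), (P,Eve)}.
A2: add {(Q,Adam)}.
A3 = A2; e.g. (O,Adam) stays out. (Q,Eve) never enters ⇒ Adam avoids the target.

Adam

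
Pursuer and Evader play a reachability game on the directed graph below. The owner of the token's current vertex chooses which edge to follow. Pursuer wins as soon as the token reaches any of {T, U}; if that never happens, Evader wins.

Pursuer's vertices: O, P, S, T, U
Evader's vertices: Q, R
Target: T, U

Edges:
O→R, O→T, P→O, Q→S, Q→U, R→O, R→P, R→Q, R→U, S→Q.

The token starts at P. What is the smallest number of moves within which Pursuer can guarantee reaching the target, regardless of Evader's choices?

A0 = {T, U}
A1: add {O} — O (Pursuer) has O→T.
A2: add {P} — P (Pursuer) has P→O.
A3 = A2; e.g. Q (Evader) can still go to S. Fixed point.
P enters the attractor at level 2, so Pursuer can force the target in 2 moves from there.

2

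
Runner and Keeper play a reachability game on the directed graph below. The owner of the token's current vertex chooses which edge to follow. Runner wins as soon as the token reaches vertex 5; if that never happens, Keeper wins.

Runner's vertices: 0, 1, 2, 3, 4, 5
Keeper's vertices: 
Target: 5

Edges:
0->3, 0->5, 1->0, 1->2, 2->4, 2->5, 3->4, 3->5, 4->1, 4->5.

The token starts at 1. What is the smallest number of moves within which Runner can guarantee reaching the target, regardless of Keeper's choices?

A0 = {5}
A1: add {0, 2, 3, 4} — 0 (Runner) has 0→5; 2 (Runner) has 2→5; 3 (Runner) has 3→5; 4 (Runner) has 4→5.
A2: add {1} — 1 (Runner) has 1→0.
A2 = all vertices. Fixed point.
1 enters the attractor at level 2, so Runner can force the target in 2 moves from there.

2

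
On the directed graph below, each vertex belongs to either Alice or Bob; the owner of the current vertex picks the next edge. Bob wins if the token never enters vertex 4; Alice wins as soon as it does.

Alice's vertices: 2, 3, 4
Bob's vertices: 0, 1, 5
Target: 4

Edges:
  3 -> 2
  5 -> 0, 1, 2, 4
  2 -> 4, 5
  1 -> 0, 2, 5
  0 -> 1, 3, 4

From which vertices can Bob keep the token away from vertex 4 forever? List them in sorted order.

0, 1, 5

A0 = {4}
A1: add {2} — 2 (Alice) has 2→4.
A2: add {3} — 3 (Alice) has 3→2.
A3 = A2; e.g. 0 (Bob) can still go to 1. Fixed point.
Alice's attractor = {2, 3, 4}; Bob avoids the target exactly from the complement.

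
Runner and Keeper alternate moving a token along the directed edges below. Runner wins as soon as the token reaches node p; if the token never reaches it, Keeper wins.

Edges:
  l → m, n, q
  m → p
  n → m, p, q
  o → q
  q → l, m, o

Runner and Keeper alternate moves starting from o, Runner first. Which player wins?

Keeper

Track states (vertex, player-to-move).
A0 = {(p,Runner), (p,Keeper)}
A1: add {(m,Runner), (m,Keeper), (n,Runner)}.
A2: add {(l,Runner), (q,Runner)}.
A3: add {(l,Keeper), (n,Keeper), (o,Keeper)}.
A4 = A3; e.g. (o,Runner) stays out. (o,Runner) never enters ⇒ Keeper avoids the target.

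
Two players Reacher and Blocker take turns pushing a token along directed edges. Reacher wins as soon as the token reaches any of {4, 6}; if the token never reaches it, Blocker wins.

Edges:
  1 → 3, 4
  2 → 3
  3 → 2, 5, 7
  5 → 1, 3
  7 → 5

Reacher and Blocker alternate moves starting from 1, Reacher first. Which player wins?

Reacher

Track states (vertex, player-to-move).
A0 = {(4,Reacher), (4,Blocker), (6,Reacher), (6,Blocker)}
A1: add {(1,Reacher)}.
(1,Reacher) ∈ A1 ⇒ Reacher forces the target.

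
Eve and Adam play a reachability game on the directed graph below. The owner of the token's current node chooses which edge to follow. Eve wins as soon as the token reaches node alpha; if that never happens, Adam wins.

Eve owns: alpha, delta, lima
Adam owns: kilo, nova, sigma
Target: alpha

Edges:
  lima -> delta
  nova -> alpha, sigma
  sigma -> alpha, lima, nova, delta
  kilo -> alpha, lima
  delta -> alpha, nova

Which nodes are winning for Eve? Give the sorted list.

alpha, delta, kilo, lima

A0 = {alpha}
A1: add {delta} — delta (Eve) has delta→alpha.
A2: add {lima} — lima (Eve) has lima→delta.
A3: add {kilo} — kilo (Adam): all of {alpha, lima} already in.
A4 = A3; e.g. nova (Adam) can still go to sigma. Fixed point.
Eve's winning region = {alpha, delta, kilo, lima}.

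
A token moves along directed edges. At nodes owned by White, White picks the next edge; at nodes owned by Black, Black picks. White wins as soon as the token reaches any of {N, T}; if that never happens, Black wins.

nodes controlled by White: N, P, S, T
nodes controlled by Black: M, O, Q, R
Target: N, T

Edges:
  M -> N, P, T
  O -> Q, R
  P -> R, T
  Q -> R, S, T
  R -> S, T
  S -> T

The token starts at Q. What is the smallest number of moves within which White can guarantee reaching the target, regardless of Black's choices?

A0 = {N, T}
A1: add {P, S} — P (White) has P→T; S (White) has S→T.
A2: add {M, R} — M (Black): all of {N, P, T} already in; R (Black): all of {S, T} already in.
A3: add {Q} — Q (Black): all of {R, S, T} already in.
Q enters the attractor at level 3, so White can force the target in 3 moves from there.

3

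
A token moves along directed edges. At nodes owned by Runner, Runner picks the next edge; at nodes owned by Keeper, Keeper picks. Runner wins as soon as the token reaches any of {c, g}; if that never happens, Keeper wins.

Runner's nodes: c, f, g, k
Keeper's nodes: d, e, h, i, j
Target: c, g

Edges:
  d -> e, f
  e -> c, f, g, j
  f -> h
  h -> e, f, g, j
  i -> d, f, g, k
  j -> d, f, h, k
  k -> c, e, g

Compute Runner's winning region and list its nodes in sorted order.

c, g, k

A0 = {c, g}
A1: add {k} — k (Runner) has k→c.
A2 = A1; e.g. d (Keeper) can still go to e. Fixed point.
Runner's winning region = {c, g, k}.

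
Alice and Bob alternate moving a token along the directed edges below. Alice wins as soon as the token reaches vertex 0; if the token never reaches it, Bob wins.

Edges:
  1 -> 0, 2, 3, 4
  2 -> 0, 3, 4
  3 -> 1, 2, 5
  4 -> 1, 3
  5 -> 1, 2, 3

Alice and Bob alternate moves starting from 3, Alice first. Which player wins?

Bob

Track states (vertex, player-to-move).
A0 = {(0,Alice), (0,Bob)}
A1: add {(1,Alice), (2,Alice)}.
A2 = A1; e.g. (1,Bob) stays out. (3,Alice) never enters ⇒ Bob avoids the target.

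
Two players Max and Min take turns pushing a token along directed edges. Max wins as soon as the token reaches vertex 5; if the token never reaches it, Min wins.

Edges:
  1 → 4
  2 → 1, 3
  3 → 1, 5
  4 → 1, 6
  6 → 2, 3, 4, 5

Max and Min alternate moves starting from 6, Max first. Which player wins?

Track states (vertex, player-to-move).
A0 = {(5,Max), (5,Min)}
A1: add {(3,Max), (6,Max)}.
(6,Max) ∈ A1 ⇒ Max forces the target.

Max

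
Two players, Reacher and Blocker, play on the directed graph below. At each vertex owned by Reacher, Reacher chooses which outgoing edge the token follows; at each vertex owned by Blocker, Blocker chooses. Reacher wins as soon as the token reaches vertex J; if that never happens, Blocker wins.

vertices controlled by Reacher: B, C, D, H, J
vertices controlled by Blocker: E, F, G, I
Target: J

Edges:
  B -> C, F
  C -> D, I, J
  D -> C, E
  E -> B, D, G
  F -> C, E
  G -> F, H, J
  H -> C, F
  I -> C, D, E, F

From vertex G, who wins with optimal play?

A0 = {J}
A1: add {C} — C (Reacher) has C→J.
A2: add {B, D, H} — B (Reacher) has B→C; D (Reacher) has D→C; H (Reacher) has H→C.
A3 = A2; e.g. E (Blocker) can still go to G. Fixed point.
G never enters the attractor, so Blocker can avoid the target forever.

Blocker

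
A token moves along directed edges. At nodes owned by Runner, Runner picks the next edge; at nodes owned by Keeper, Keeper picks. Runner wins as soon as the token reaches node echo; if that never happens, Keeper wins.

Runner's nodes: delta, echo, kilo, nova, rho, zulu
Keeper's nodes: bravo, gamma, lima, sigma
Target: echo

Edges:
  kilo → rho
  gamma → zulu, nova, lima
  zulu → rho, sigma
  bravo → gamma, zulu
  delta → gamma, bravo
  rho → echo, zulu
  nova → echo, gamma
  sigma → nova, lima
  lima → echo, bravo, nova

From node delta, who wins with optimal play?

Keeper

A0 = {echo}
A1: add {nova, rho} — rho (Runner) has rho→echo; nova (Runner) has nova→echo.
A2: add {kilo, zulu} — kilo (Runner) has kilo→rho; zulu (Runner) has zulu→rho.
A3 = A2; e.g. gamma (Keeper) can still go to lima. Fixed point.
delta never enters the attractor, so Keeper can avoid the target forever.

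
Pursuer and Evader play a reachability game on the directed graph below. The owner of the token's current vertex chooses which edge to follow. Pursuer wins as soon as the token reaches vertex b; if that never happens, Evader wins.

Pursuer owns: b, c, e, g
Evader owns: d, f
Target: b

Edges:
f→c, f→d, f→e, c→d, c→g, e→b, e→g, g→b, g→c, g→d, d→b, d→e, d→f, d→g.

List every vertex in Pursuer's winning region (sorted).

A0 = {b}
A1: add {e, g} — e (Pursuer) has e→b; g (Pursuer) has g→b.
A2: add {c} — c (Pursuer) has c→g.
A3 = A2; e.g. d (Evader) can still go to f. Fixed point.
Pursuer's winning region = {b, c, e, g}.

b, c, e, g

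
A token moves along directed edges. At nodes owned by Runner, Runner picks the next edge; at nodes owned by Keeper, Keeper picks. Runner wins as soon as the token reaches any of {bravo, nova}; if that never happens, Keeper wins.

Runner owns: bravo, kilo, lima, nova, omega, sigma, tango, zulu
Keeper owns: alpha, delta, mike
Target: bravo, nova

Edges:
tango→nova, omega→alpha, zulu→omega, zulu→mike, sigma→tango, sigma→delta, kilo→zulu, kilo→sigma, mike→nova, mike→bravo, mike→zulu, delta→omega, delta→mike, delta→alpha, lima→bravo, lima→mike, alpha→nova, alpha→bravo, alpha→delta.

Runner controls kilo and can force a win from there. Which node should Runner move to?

sigma

A0 = {bravo, nova}
A1: add {lima, tango} — tango (Runner) has tango→nova; lima (Runner) has lima→bravo.
A2: add {sigma} — sigma (Runner) has sigma→tango.
A3: add {kilo} — kilo (Runner) has kilo→sigma.
A4 = A3; e.g. omega (Runner) has no edge into A3. Fixed point.
From kilo, successor sigma is in the attractor (rank 2); the other successor zulu is not.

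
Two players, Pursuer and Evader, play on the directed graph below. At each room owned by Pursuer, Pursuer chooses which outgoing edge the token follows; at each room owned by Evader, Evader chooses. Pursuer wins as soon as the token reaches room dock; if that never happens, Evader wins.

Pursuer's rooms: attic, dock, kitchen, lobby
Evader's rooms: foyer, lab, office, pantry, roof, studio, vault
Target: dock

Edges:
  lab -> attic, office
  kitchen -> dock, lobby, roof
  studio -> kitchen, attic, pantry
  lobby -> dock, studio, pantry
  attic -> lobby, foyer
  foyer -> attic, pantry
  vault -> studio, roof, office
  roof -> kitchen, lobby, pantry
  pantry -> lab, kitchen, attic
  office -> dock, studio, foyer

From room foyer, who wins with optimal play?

A0 = {dock}
A1: add {kitchen, lobby} — kitchen (Pursuer) has kitchen→dock; lobby (Pursuer) has lobby→dock.
A2: add {attic} — attic (Pursuer) has attic→lobby.
A3 = A2; e.g. lab (Evader) can still go to office. Fixed point.
foyer never enters the attractor, so Evader can avoid the target forever.

Evader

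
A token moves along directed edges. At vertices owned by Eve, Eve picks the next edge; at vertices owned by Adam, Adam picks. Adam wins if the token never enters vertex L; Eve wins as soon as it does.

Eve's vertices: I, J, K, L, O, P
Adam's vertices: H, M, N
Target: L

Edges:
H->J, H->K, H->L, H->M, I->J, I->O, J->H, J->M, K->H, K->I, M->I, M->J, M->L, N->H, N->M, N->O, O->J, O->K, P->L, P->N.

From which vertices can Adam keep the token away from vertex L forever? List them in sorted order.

H, I, J, K, M, N, O

A0 = {L}
A1: add {P} — P (Eve) has P→L.
A2 = A1; e.g. H (Adam) can still go to J. Fixed point.
Eve's attractor = {L, P}; Adam avoids the target exactly from the complement.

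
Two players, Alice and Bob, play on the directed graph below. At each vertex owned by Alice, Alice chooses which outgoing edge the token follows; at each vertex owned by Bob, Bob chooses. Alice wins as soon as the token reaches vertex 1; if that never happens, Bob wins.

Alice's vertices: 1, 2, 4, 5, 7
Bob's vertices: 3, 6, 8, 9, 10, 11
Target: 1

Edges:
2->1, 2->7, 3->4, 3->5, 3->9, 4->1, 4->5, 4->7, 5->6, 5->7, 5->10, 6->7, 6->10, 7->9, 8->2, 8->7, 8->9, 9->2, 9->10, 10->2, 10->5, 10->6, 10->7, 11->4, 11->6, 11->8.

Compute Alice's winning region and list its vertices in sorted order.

A0 = {1}
A1: add {2, 4} — 2 (Alice) has 2→1; 4 (Alice) has 4→1.
A2 = A1; e.g. 3 (Bob) can still go to 5. Fixed point.
Alice's winning region = {1, 2, 4}.

1, 2, 4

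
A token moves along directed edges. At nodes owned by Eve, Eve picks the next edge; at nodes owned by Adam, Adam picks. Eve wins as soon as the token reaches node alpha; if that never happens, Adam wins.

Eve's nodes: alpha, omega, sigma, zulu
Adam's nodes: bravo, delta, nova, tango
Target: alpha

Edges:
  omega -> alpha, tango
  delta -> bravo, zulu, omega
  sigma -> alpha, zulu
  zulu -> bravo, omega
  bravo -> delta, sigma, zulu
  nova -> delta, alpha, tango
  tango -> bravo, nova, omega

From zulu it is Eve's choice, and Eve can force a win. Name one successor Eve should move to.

omega

A0 = {alpha}
A1: add {omega, sigma} — sigma (Eve) has sigma→alpha; omega (Eve) has omega→alpha.
A2: add {zulu} — zulu (Eve) has zulu→omega.
A3 = A2; e.g. delta (Adam) can still go to bravo. Fixed point.
From zulu, successor omega is in the attractor (rank 1); the other successor bravo is not.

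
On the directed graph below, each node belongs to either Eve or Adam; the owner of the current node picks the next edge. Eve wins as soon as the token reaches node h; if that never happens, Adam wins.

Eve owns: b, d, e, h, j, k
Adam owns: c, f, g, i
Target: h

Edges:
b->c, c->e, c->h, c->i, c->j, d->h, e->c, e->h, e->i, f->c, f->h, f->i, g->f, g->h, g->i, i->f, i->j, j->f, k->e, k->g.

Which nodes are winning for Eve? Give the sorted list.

d, e, h, k

A0 = {h}
A1: add {d, e} — d (Eve) has d→h; e (Eve) has e→h.
A2: add {k} — k (Eve) has k→e.
A3 = A2; e.g. b (Eve) has no edge into A2. Fixed point.
Eve's winning region = {d, e, h, k}.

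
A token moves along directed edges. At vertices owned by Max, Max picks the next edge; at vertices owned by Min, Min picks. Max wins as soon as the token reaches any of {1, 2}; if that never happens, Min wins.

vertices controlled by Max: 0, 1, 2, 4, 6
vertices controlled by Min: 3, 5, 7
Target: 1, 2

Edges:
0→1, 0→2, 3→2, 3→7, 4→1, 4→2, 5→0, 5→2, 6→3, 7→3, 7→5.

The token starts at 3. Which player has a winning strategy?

Min

A0 = {1, 2}
A1: add {0, 4} — 0 (Max) has 0→1; 4 (Max) has 4→1.
A2: add {5} — 5 (Min): all of {0, 2} already in.
A3 = A2; e.g. 3 (Min) can still go to 7. Fixed point.
3 never enters the attractor, so Min can avoid the target forever.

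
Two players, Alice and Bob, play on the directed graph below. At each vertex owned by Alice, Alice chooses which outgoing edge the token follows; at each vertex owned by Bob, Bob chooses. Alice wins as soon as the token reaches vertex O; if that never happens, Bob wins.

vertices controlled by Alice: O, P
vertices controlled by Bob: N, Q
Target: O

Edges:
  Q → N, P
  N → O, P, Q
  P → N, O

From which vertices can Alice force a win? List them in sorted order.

O, P

A0 = {O}
A1: add {P} — P (Alice) has P→O.
A2 = A1; e.g. N (Bob) can still go to Q. Fixed point.
Alice's winning region = {O, P}.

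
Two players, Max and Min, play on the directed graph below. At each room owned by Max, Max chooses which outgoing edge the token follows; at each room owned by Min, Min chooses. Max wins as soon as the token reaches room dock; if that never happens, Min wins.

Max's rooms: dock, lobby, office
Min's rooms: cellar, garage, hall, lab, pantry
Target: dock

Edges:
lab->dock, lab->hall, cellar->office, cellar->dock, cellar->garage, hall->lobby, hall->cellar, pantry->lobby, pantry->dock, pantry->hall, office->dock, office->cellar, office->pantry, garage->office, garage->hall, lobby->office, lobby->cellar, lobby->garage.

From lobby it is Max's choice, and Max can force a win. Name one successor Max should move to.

office

A0 = {dock}
A1: add {office} — office (Max) has office→dock.
A2: add {lobby} — lobby (Max) has lobby→office.
A3 = A2; e.g. lab (Min) can still go to hall. Fixed point.
From lobby, successor office is in the attractor (rank 1); the other successors cellar, garage are not.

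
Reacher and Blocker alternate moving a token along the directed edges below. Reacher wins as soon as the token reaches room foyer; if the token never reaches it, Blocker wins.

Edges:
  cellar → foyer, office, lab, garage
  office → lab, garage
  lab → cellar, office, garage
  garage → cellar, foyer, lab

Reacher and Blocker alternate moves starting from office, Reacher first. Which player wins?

Blocker

Track states (vertex, player-to-move).
A0 = {(foyer,Reacher), (foyer,Blocker)}
A1: add {(cellar,Reacher), (garage,Reacher)}.
A2 = A1; e.g. (cellar,Blocker) stays out. (office,Reacher) never enters ⇒ Blocker avoids the target.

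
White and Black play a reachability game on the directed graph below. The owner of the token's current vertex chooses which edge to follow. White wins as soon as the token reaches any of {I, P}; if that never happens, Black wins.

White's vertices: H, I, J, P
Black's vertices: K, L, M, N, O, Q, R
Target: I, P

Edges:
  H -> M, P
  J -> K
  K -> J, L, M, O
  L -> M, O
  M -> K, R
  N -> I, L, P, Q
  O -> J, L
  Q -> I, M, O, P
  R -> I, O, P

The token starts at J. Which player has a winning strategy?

A0 = {I, P}
A1: add {H} — H (White) has H→P.
A2 = A1; e.g. J (White) has no edge into A1. Fixed point.
J never enters the attractor, so Black can avoid the target forever.

Black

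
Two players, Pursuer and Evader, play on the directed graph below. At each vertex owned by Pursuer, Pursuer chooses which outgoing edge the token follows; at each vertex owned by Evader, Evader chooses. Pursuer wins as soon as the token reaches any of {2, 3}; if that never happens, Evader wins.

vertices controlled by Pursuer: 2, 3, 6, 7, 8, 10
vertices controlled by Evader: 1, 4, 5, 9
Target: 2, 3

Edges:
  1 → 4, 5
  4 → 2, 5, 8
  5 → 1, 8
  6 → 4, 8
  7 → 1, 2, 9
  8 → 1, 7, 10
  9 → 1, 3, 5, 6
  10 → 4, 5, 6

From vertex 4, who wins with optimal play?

A0 = {2, 3}
A1: add {7} — 7 (Pursuer) has 7→2.
A2: add {8} — 8 (Pursuer) has 8→7.
A3: add {6} — 6 (Pursuer) has 6→8.
A4: add {10} — 10 (Pursuer) has 10→6.
A5 = A4; e.g. 1 (Evader) can still go to 4. Fixed point.
4 never enters the attractor, so Evader can avoid the target forever.

Evader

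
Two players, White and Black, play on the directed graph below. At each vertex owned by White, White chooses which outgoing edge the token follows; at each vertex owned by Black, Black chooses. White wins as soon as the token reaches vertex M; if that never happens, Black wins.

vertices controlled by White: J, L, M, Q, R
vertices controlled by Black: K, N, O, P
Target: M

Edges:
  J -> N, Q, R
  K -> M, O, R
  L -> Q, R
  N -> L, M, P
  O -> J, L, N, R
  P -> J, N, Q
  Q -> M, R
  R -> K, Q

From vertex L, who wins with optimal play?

A0 = {M}
A1: add {Q} — Q (White) has Q→M.
A2: add {J, L, R} — J (White) has J→Q; L (White) has L→Q; R (White) has R→Q.
A3 = A2; e.g. K (Black) can still go to O. Fixed point.
L ∈ A2, so White can force the target.

White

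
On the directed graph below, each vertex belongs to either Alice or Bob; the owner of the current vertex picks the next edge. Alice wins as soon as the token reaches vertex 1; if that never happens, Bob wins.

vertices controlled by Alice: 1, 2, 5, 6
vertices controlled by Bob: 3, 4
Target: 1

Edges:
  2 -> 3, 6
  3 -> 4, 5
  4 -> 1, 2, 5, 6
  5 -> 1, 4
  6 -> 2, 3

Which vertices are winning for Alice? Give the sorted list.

A0 = {1}
A1: add {5} — 5 (Alice) has 5→1.
A2 = A1; e.g. 2 (Alice) has no edge into A1. Fixed point.
Alice's winning region = {1, 5}.

1, 5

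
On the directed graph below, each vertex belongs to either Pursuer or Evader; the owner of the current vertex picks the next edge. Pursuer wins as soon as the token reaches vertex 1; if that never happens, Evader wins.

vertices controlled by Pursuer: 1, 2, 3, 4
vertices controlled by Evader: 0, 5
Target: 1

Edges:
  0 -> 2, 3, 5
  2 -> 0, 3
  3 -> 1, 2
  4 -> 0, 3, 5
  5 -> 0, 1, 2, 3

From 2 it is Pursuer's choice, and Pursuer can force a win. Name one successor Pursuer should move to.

A0 = {1}
A1: add {3} — 3 (Pursuer) has 3→1.
A2: add {2, 4} — 2 (Pursuer) has 2→3; 4 (Pursuer) has 4→3.
A3 = A2; e.g. 0 (Evader) can still go to 5. Fixed point.
From 2, successor 3 is in the attractor (rank 1); the other successor 0 is not.

3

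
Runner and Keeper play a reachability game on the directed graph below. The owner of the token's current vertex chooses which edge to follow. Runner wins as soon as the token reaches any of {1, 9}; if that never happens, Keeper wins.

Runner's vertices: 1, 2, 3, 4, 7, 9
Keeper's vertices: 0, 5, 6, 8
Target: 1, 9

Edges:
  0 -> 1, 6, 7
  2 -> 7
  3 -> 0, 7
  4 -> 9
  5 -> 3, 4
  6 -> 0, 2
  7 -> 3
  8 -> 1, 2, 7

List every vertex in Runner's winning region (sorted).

1, 4, 9

A0 = {1, 9}
A1: add {4} — 4 (Runner) has 4→9.
A2 = A1; e.g. 0 (Keeper) can still go to 6. Fixed point.
Runner's winning region = {1, 4, 9}.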